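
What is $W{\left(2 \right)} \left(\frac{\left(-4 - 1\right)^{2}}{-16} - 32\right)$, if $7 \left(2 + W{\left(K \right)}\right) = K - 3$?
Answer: $\frac{8055}{112} \approx 71.92$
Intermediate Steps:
$W{\left(K \right)} = - \frac{17}{7} + \frac{K}{7}$ ($W{\left(K \right)} = -2 + \frac{K - 3}{7} = -2 + \frac{-3 + K}{7} = -2 + \left(- \frac{3}{7} + \frac{K}{7}\right) = - \frac{17}{7} + \frac{K}{7}$)
$W{\left(2 \right)} \left(\frac{\left(-4 - 1\right)^{2}}{-16} - 32\right) = \left(- \frac{17}{7} + \frac{1}{7} \cdot 2\right) \left(\frac{\left(-4 - 1\right)^{2}}{-16} - 32\right) = \left(- \frac{17}{7} + \frac{2}{7}\right) \left(\left(-5\right)^{2} \left(- \frac{1}{16}\right) - 32\right) = - \frac{15 \left(25 \left(- \frac{1}{16}\right) - 32\right)}{7} = - \frac{15 \left(- \frac{25}{16} - 32\right)}{7} = \left(- \frac{15}{7}\right) \left(- \frac{537}{16}\right) = \frac{8055}{112}$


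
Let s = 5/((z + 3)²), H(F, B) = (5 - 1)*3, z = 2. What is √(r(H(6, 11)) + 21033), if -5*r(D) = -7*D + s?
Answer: 2*√131561/5 ≈ 145.09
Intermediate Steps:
H(F, B) = 12 (H(F, B) = 4*3 = 12)
s = ⅕ (s = 5/((2 + 3)²) = 5/(5²) = 5/25 = 5*(1/25) = ⅕ ≈ 0.20000)
r(D) = -1/25 + 7*D/5 (r(D) = -(-7*D + ⅕)/5 = -(⅕ - 7*D)/5 = -1/25 + 7*D/5)
√(r(H(6, 11)) + 21033) = √((-1/25 + (7/5)*12) + 21033) = √((-1/25 + 84/5) + 21033) = √(419/25 + 21033) = √(526244/25) = 2*√131561/5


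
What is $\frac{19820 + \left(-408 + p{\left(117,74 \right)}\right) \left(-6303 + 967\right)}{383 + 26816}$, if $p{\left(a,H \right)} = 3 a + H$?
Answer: $- \frac{70892}{27199} \approx -2.6064$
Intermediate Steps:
$p{\left(a,H \right)} = H + 3 a$
$\frac{19820 + \left(-408 + p{\left(117,74 \right)}\right) \left(-6303 + 967\right)}{383 + 26816} = \frac{19820 + \left(-408 + \left(74 + 3 \cdot 117\right)\right) \left(-6303 + 967\right)}{383 + 26816} = \frac{19820 + \left(-408 + \left(74 + 351\right)\right) \left(-5336\right)}{27199} = \left(19820 + \left(-408 + 425\right) \left(-5336\right)\right) \frac{1}{27199} = \left(19820 + 17 \left(-5336\right)\right) \frac{1}{27199} = \left(19820 - 90712\right) \frac{1}{27199} = \left(-70892\right) \frac{1}{27199} = - \frac{70892}{27199}$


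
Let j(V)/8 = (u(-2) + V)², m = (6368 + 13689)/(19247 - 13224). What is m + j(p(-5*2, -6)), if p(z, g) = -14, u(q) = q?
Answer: 12355161/6023 ≈ 2051.3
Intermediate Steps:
m = 20057/6023 ≈ 3.3301
j(V) = 8*(-2 + V)²
m + j(p(-5*2, -6)) = 20057/6023 + 8*(-2 - 14)² = 20057/6023 + 8*(-16)² = 20057/6023 + 8*256 = 20057/6023 + 2048 = 12355161/6023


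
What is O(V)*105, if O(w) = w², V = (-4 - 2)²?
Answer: 136080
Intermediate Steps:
V = 36 (V = (-6)² = 36)
O(V)*105 = 36²*105 = 1296*105 = 136080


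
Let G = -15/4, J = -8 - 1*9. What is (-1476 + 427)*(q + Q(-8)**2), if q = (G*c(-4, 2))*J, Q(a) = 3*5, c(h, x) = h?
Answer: 31470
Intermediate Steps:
J = -17 (J = -8 - 9 = -17)
Q(a) = 15
G = -15/4 (G = -15*1/4 = -15/4 ≈ -3.7500)
q = -255 (q = -15/4*(-4)*(-17) = 15*(-17) = -255)
(-1476 + 427)*(q + Q(-8)**2) = (-1476 + 427)*(-255 + 15**2) = -1049*(-255 + 225) = -1049*(-30) = 31470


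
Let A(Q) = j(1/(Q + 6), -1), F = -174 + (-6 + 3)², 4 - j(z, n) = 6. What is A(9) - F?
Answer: 163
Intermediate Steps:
j(z, n) = -2 (j(z, n) = 4 - 1*6 = 4 - 6 = -2)
F = -165 (F = -174 + (-3)² = -174 + 9 = -165)
A(Q) = -2
A(9) - F = -2 - 1*(-165) = -2 + 165 = 163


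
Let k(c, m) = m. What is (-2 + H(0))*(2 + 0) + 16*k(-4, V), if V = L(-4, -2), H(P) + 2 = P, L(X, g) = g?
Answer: -40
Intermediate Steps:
H(P) = -2 + P
V = -2
(-2 + H(0))*(2 + 0) + 16*k(-4, V) = (-2 + (-2 + 0))*(2 + 0) + 16*(-2) = (-2 - 2)*2 - 32 = -4*2 - 32 = -8 - 32 = -40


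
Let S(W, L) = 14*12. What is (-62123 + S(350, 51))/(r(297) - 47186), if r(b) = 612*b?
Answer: -61955/134578 ≈ -0.46036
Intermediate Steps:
S(W, L) = 168
(-62123 + S(350, 51))/(r(297) - 47186) = (-62123 + 168)/(612*297 - 47186) = -61955/(181764 - 47186) = -61955/134578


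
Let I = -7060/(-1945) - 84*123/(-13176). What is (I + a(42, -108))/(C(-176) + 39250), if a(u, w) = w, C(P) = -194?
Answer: -14747957/5560558944 ≈ -0.0026522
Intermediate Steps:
I = 628435/142374 (I = -7060*(-1/1945) - 10332*(-1/13176) = 1412/389 + 287/366 = 628435/142374 ≈ 4.4140)
(I + a(42, -108))/(C(-176) + 39250) = (628435/142374 - 108)/(-194 + 39250) = -14747957/142374/39056 = -14747957/142374*1/39056 = -14747957/5560558944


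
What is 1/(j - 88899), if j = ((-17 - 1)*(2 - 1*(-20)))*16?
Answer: -1/95235 ≈ -1.0500e-5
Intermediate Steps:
j = -6336 (j = -18*(2 + 20)*16 = -18*22*16 = -396*16 = -6336)
1/(j - 88899) = 1/(-6336 - 88899) = 1/(-95235) = -1/95235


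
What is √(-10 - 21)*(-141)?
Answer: -141*I*√31 ≈ -785.05*I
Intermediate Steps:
√(-10 - 21)*(-141) = √(-31)*(-141) = (I*√31)*(-141) = -141*I*√31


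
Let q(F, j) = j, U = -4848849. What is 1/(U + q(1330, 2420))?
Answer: -1/4846429 ≈ -2.0634e-7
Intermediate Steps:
1/(U + q(1330, 2420)) = 1/(-4848849 + 2420) = 1/(-4846429) = -1/4846429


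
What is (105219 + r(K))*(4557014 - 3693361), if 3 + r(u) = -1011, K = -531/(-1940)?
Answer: 89996960865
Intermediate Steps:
K = 531/1940 (K = -531*(-1/1940) = 531/1940 ≈ 0.27371)
r(u) = -1014 (r(u) = -3 - 1011 = -1014)
(105219 + r(K))*(4557014 - 3693361) = (105219 - 1014)*(4557014 - 3693361) = 104205*863653 = 89996960865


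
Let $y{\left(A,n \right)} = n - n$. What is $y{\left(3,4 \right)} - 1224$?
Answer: $-1224$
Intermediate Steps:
$y{\left(A,n \right)} = 0$
$y{\left(3,4 \right)} - 1224 = 0 - 1224 = -1224$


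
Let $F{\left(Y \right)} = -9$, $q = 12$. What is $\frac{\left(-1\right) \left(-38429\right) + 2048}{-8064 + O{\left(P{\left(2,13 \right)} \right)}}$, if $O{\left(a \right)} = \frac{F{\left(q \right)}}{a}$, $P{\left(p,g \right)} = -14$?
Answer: $- \frac{566678}{112887} \approx -5.0199$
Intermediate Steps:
$O{\left(a \right)} = - \frac{9}{a}$
$\frac{\left(-1\right) \left(-38429\right) + 2048}{-8064 + O{\left(P{\left(2,13 \right)} \right)}} = \frac{\left(-1\right) \left(-38429\right) + 2048}{-8064 - \frac{9}{-14}} = \frac{38429 + 2048}{-8064 - - \frac{9}{14}} = \frac{40477}{-8064 + \frac{9}{14}} = \frac{40477}{- \frac{112887}{14}} = 40477 \left(- \frac{14}{112887}\right) = - \frac{566678}{112887}$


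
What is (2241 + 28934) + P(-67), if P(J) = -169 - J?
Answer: 31073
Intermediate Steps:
(2241 + 28934) + P(-67) = (2241 + 28934) + (-169 - 1*(-67)) = 31175 + (-169 + 67) = 31175 - 102 = 31073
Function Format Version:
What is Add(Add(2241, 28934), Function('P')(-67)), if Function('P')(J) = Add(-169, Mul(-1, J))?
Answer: 31073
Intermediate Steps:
Add(Add(2241, 28934), Function('P')(-67)) = Add(Add(2241, 28934), Add(-169, Mul(-1, -67))) = Add(31175, Add(-169, 67)) = Add(31175, -102) = 31073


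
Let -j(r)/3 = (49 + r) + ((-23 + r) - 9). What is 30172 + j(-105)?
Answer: 30751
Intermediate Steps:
j(r) = -51 - 6*r (j(r) = -3*((49 + r) + ((-23 + r) - 9)) = -3*((49 + r) + (-32 + r)) = -3*(17 + 2*r) = -51 - 6*r)
30172 + j(-105) = 30172 + (-51 - 6*(-105)) = 30172 + (-51 + 630) = 30172 + 579 = 30751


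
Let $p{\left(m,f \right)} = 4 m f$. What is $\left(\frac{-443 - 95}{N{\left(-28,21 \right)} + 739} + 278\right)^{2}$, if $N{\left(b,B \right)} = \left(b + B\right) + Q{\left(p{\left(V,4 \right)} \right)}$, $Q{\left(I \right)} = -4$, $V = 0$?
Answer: $\frac{10185451929}{132496} \approx 76874.0$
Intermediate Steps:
$p{\left(m,f \right)} = 4 f m$
$N{\left(b,B \right)} = -4 + B + b$ ($N{\left(b,B \right)} = \left(b + B\right) - 4 = \left(B + b\right) - 4 = -4 + B + b$)
$\left(\frac{-443 - 95}{N{\left(-28,21 \right)} + 739} + 278\right)^{2} = \left(\frac{-443 - 95}{\left(-4 + 21 - 28\right) + 739} + 278\right)^{2} = \left(- \frac{538}{-11 + 739} + 278\right)^{2} = \left(- \frac{538}{728} + 278\right)^{2} = \left(\left(-538\right) \frac{1}{728} + 278\right)^{2} = \left(- \frac{269}{364} + 278\right)^{2} = \left(\frac{100923}{364}\right)^{2} = \frac{10185451929}{132496}$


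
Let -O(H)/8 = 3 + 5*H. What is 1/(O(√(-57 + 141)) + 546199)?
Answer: 3121/1704611407 + 16*√21/59661399245 ≈ 1.8321e-6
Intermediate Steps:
O(H) = -24 - 40*H (O(H) = -8*(3 + 5*H) = -24 - 40*H)
1/(O(√(-57 + 141)) + 546199) = 1/((-24 - 40*√(-57 + 141)) + 546199) = 1/((-24 - 80*√21) + 546199) = 1/(546175 - 80*√21)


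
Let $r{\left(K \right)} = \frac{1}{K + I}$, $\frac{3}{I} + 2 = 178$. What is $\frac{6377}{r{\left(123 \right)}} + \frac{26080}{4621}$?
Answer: $\frac{638018791247}{813296} \approx 7.8449 \cdot 10^{5}$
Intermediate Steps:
$I = \frac{3}{176}$ ($I = \frac{3}{-2 + 178} = \frac{3}{176} \approx 0.017045$)
$r{\left(K \right)} = \frac{1}{\frac{3}{176} + K}$ ($r{\left(K \right)} = \frac{1}{K + \frac{3}{176}} = \frac{1}{\frac{3}{176} + K}$)
$\frac{6377}{r{\left(123 \right)}} + \frac{26080}{4621} = \frac{6377}{176 \frac{1}{3 + 176 \cdot 123}} + \frac{26080}{4621} = \frac{6377}{176 \frac{1}{3 + 21648}} + 26080 \cdot \frac{1}{4621} = \frac{6377}{176 \cdot \frac{1}{21651}} + \frac{26080}{4621} = \frac{6377}{\frac{176}{21651}} + \frac{26080}{4621} = 6377 \cdot \frac{21651}{176} + \frac{26080}{4621} = \frac{138068427}{176} + \frac{26080}{4621} = \frac{638018791247}{813296}$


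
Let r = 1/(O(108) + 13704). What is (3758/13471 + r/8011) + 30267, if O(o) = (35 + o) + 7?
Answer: 45251724122596381/1495070771574 ≈ 30267.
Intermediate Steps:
O(o) = 42 + o
r = 1/13854 (r = 1/((42 + 108) + 13704) = 1/(150 + 13704) = 1/13854 ≈ 7.2181e-5)
(3758/13471 + r/8011) + 30267 = (3758/13471 + (1/13854)/8011) + 30267 = (3758*(1/13471) + (1/13854)*(1/8011)) + 30267 = (3758/13471 + 1/110984394) + 30267 = 417079366123/1495070771574 + 30267 = 45251724122596381/1495070771574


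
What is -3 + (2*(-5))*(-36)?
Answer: 357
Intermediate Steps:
-3 + (2*(-5))*(-36) = -3 - 10*(-36) = -3 + 360 = 357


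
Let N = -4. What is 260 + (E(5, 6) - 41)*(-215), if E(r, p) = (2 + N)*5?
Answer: 11225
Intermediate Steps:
E(r, p) = -10 (E(r, p) = (2 - 4)*5 = -2*5 = -10)
260 + (E(5, 6) - 41)*(-215) = 260 + (-10 - 41)*(-215) = 260 - 51*(-215) = 260 + 10965 = 11225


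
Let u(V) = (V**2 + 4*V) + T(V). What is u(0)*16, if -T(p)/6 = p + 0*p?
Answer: 0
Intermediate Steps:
T(p) = -6*p (T(p) = -6*(p + 0*p) = -6*(p + 0) = -6*p)
u(V) = V**2 - 2*V (u(V) = (V**2 + 4*V) - 6*V = V**2 - 2*V)
u(0)*16 = (0*(-2 + 0))*16 = (0*(-2))*16 = 0*16 = 0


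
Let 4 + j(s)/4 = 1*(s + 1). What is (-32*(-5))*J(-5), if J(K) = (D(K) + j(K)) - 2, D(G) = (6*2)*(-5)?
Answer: -15040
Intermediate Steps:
D(G) = -60 (D(G) = 12*(-5) = -60)
j(s) = -12 + 4*s (j(s) = -16 + 4*(1*(s + 1)) = -16 + 4*(1*(1 + s)) = -16 + 4*(1 + s) = -16 + (4 + 4*s) = -12 + 4*s)
J(K) = -74 + 4*K (J(K) = (-60 + (-12 + 4*K)) - 2 = (-72 + 4*K) - 2 = -74 + 4*K)
(-32*(-5))*J(-5) = (-32*(-5))*(-74 + 4*(-5)) = 160*(-74 - 20) = 160*(-94) = -15040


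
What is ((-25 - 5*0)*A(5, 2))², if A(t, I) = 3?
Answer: 5625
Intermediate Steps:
((-25 - 5*0)*A(5, 2))² = ((-25 - 5*0)*3)² = ((-25 + 0)*3)² = (-25*3)² = (-75)² = 5625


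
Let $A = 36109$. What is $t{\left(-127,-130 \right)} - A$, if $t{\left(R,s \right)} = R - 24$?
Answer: $-36260$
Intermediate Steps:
$t{\left(R,s \right)} = -24 + R$
$t{\left(-127,-130 \right)} - A = \left(-24 - 127\right) - 36109 = -151 - 36109 = -36260$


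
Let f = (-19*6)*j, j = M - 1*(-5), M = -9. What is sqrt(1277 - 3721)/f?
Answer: I*sqrt(611)/228 ≈ 0.10841*I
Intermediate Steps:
j = -4 (j = -9 - 1*(-5) = -9 + 5 = -4)
f = 456 (f = -19*6*(-4) = -114*(-4) = 456)
sqrt(1277 - 3721)/f = sqrt(1277 - 3721)/456 = sqrt(-2444)*(1/456) = (2*I*sqrt(611))*(1/456) = I*sqrt(611)/228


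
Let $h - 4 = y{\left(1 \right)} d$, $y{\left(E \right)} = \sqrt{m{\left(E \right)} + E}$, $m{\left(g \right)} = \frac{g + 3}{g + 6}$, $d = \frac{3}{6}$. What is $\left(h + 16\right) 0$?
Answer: $0$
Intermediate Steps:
$d = \frac{1}{2}$ ($d = 3 \cdot \frac{1}{6} = \frac{1}{2} \approx 0.5$)
$m{\left(g \right)} = \frac{3 + g}{6 + g}$
$y{\left(E \right)} = \sqrt{E + \frac{3 + E}{6 + E}}$ ($y{\left(E \right)} = \sqrt{\frac{3 + E}{6 + E} + E} = \sqrt{E + \frac{3 + E}{6 + E}}$)
$h = 4 + \frac{\sqrt{77}}{14}$ ($h = 4 + \sqrt{\frac{3 + 1 + 1 \left(6 + 1\right)}{6 + 1}} \cdot \frac{1}{2} = 4 + \sqrt{\frac{3 + 1 + 1 \cdot 7}{7}} \cdot \frac{1}{2} = 4 + \sqrt{\frac{3 + 1 + 7}{7}} \cdot \frac{1}{2} = 4 + \sqrt{\frac{1}{7} \cdot 11} \cdot \frac{1}{2} = 4 + \sqrt{\frac{11}{7}} \cdot \frac{1}{2} = 4 + \frac{\sqrt{77}}{7} \cdot \frac{1}{2} = 4 + \frac{\sqrt{77}}{14} \approx 4.6268$)
$\left(h + 16\right) 0 = \left(\left(4 + \frac{\sqrt{77}}{14}\right) + 16\right) 0 = \left(20 + \frac{\sqrt{77}}{14}\right) 0 = 0$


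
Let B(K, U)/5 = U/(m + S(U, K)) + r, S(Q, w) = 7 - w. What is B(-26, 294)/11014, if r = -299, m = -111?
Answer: -9840/71591 ≈ -0.13745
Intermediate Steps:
B(K, U) = -1495 + 5*U/(-104 - K) (B(K, U) = 5*(U/(-111 + (7 - K)) - 299) = 5*(U/(-104 - K) - 299) = 5*(-299 + U/(-104 - K)) = -1495 + 5*U/(-104 - K))
B(-26, 294)/11014 = (5*(-31096 - 1*294 - 299*(-26))/(104 - 26))/11014 = (5*(-31096 - 294 + 7774)/78)*(1/11014) = (5*(1/78)*(-23616))*(1/11014) = -19680/13*1/11014 = -9840/71591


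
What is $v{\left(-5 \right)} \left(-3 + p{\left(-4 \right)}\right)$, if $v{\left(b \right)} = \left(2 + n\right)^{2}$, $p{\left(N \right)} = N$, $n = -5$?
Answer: $-63$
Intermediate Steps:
$v{\left(b \right)} = 9$ ($v{\left(b \right)} = \left(2 - 5\right)^{2} = \left(-3\right)^{2} = 9$)
$v{\left(-5 \right)} \left(-3 + p{\left(-4 \right)}\right) = 9 \left(-3 - 4\right) = 9 \left(-7\right) = -63$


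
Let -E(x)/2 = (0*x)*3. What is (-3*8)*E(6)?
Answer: 0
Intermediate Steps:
E(x) = 0 (E(x) = -2*0*x*3 = -0*3 = -2*0 = 0)
(-3*8)*E(6) = -3*8*0 = -24*0 = 0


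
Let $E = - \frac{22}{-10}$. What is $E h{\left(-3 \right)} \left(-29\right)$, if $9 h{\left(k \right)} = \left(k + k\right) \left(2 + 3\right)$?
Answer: $\frac{638}{3} \approx 212.67$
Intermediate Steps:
$E = \frac{11}{5}$ ($E = \left(-22\right) \left(- \frac{1}{10}\right) = \frac{11}{5} \approx 2.2$)
$h{\left(k \right)} = \frac{10 k}{9}$ ($h{\left(k \right)} = \frac{\left(k + k\right) \left(2 + 3\right)}{9} = \frac{2 k 5}{9} = \frac{10 k}{9}$)
$E h{\left(-3 \right)} \left(-29\right) = \frac{11 \cdot \frac{10}{9} \left(-3\right)}{5} \left(-29\right) = \frac{11}{5} \left(- \frac{10}{3}\right) \left(-29\right) = \left(- \frac{22}{3}\right) \left(-29\right) = \frac{638}{3}$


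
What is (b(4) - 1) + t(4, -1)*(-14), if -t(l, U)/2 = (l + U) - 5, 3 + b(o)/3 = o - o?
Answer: -66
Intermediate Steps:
b(o) = -9 (b(o) = -9 + 3*(o - o) = -9 + 3*0 = -9 + 0 = -9)
t(l, U) = 10 - 2*U - 2*l (t(l, U) = -2*((l + U) - 5) = -2*((U + l) - 5) = -2*(-5 + U + l) = 10 - 2*U - 2*l)
(b(4) - 1) + t(4, -1)*(-14) = (-9 - 1) + (10 - 2*(-1) - 2*4)*(-14) = -10 + (10 + 2 - 8)*(-14) = -10 + 4*(-14) = -10 - 56 = -66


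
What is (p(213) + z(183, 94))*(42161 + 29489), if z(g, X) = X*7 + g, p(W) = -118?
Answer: 51802950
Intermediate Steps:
z(g, X) = g + 7*X (z(g, X) = 7*X + g = g + 7*X)
(p(213) + z(183, 94))*(42161 + 29489) = (-118 + (183 + 7*94))*(42161 + 29489) = (-118 + (183 + 658))*71650 = (-118 + 841)*71650 = 723*71650 = 51802950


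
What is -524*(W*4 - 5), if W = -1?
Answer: 4716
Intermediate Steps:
-524*(W*4 - 5) = -524*(-1*4 - 5) = -524*(-4 - 5) = -524*(-9) = 4716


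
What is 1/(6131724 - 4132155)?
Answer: 1/1999569 ≈ 5.0011e-7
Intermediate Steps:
1/(6131724 - 4132155) = 1/1999569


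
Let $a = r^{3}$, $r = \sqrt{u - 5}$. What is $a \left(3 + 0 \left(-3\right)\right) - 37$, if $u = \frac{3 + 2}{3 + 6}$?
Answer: $-37 - \frac{80 i \sqrt{10}}{9} \approx -37.0 - 28.109 i$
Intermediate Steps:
$u = \frac{5}{9} \approx 0.55556$
$r = \frac{2 i \sqrt{10}}{3}$ ($r = \sqrt{\frac{5}{9} - 5} = \sqrt{- \frac{40}{9}} = \frac{2 i \sqrt{10}}{3} \approx 2.1082 i$)
$a = - \frac{80 i \sqrt{10}}{27}$ ($a = \left(\frac{2 i \sqrt{10}}{3}\right)^{3} = - \frac{80 i \sqrt{10}}{27} \approx - 9.3697 i$)
$a \left(3 + 0 \left(-3\right)\right) - 37 = - \frac{80 i \sqrt{10}}{27} \left(3 + 0 \left(-3\right)\right) - 37 = - \frac{80 i \sqrt{10}}{27} \left(3 + 0\right) - 37 = - \frac{80 i \sqrt{10}}{27} \cdot 3 - 37 = - \frac{80 i \sqrt{10}}{9} - 37 = -37 - \frac{80 i \sqrt{10}}{9}$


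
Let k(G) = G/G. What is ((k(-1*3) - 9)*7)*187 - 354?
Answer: -10826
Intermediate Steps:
k(G) = 1
((k(-1*3) - 9)*7)*187 - 354 = ((1 - 9)*7)*187 - 354 = -8*7*187 - 354 = -56*187 - 354 = -10472 - 354 = -10826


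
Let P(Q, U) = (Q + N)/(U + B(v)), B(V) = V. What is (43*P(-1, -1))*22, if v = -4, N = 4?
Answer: -2838/5 ≈ -567.60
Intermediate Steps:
P(Q, U) = (4 + Q)/(-4 + U) (P(Q, U) = (Q + 4)/(U - 4) = (4 + Q)/(-4 + U))
(43*P(-1, -1))*22 = (43*((4 - 1)/(-4 - 1)))*22 = (43*(3/(-5)))*22 = (43*(-1/5*3))*22 = (43*(-3/5))*22 = -129/5*22 = -2838/5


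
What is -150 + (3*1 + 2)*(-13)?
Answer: -215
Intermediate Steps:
-150 + (3*1 + 2)*(-13) = -150 + (3 + 2)*(-13) = -150 + 5*(-13) = -150 - 65 = -215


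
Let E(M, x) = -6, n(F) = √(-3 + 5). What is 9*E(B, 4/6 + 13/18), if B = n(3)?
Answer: -54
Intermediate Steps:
n(F) = √2
B = √2 ≈ 1.4142
9*E(B, 4/6 + 13/18) = 9*(-6) = -54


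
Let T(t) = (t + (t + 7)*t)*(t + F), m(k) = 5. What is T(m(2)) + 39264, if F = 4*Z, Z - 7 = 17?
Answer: 45829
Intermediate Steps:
Z = 24 (Z = 7 + 17 = 24)
F = 96 (F = 4*24 = 96)
T(t) = (96 + t)*(t + t*(7 + t)) (T(t) = (t + (t + 7)*t)*(t + 96) = (t + (7 + t)*t)*(96 + t) = (t + t*(7 + t))*(96 + t) = (96 + t)*(t + t*(7 + t)))
T(m(2)) + 39264 = 5*(768 + 5**2 + 104*5) + 39264 = 5*(768 + 25 + 520) + 39264 = 5*1313 + 39264 = 6565 + 39264 = 45829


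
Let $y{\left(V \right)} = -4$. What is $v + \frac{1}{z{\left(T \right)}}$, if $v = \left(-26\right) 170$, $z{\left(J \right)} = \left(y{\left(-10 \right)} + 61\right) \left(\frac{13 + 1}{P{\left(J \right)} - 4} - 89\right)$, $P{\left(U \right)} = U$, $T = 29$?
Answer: $- \frac{557039365}{126027} \approx -4420.0$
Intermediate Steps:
$z{\left(J \right)} = -5073 + \frac{798}{-4 + J}$ ($z{\left(J \right)} = \left(-4 + 61\right) \left(\frac{13 + 1}{J - 4} - 89\right) = 57 \left(\frac{14}{-4 + J} - 89\right) = 57 \left(-89 + \frac{14}{-4 + J}\right) = -5073 + \frac{798}{-4 + J}$)
$v = -4420$
$v + \frac{1}{z{\left(T \right)}} = -4420 + \frac{1}{57 \frac{1}{-4 + 29} \left(370 - 2581\right)} = -4420 + \frac{1}{57 \cdot \frac{1}{25} \left(370 - 2581\right)} = -4420 + \frac{1}{57 \cdot \frac{1}{25} \left(-2211\right)} = -4420 + \frac{1}{- \frac{126027}{25}} = -4420 - \frac{25}{126027} = - \frac{557039365}{126027}$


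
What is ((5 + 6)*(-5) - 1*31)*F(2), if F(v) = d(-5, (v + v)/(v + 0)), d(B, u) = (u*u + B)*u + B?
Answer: 602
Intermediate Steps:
d(B, u) = B + u*(B + u²) (d(B, u) = (u² + B)*u + B = (B + u²)*u + B = u*(B + u²) + B = B + u*(B + u²))
F(v) = -7 (F(v) = -5 + ((v + v)/(v + 0))³ - 5*(v + v)/(v + 0) = -5 + ((2*v)/v)³ - 5*2*v/v = -5 + 2³ - 5*2 = -5 + 8 - 10 = -7)
((5 + 6)*(-5) - 1*31)*F(2) = ((5 + 6)*(-5) - 1*31)*(-7) = (11*(-5) - 31)*(-7) = (-55 - 31)*(-7) = -86*(-7) = 602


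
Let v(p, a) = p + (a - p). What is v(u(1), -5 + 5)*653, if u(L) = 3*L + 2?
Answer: 0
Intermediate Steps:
u(L) = 2 + 3*L
v(p, a) = a
v(u(1), -5 + 5)*653 = (-5 + 5)*653 = 0*653 = 0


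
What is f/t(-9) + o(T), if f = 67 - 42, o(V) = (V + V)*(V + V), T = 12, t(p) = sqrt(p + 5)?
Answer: 576 - 25*I/2 ≈ 576.0 - 12.5*I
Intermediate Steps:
t(p) = sqrt(5 + p)
o(V) = 4*V**2 (o(V) = (2*V)*(2*V) = 4*V**2)
f = 25
f/t(-9) + o(T) = 25/sqrt(5 - 9) + 4*12**2 = 25/sqrt(-4) + 4*144 = 25/(2*I) + 576 = -I/2*25 + 576 = -25*I/2 + 576 = 576 - 25*I/2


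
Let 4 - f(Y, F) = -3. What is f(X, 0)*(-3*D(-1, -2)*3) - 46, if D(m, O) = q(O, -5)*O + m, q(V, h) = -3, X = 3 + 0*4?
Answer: -361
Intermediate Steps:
X = 3 (X = 3 + 0 = 3)
f(Y, F) = 7 (f(Y, F) = 4 - 1*(-3) = 4 + 3 = 7)
D(m, O) = m - 3*O (D(m, O) = -3*O + m = m - 3*O)
f(X, 0)*(-3*D(-1, -2)*3) - 46 = 7*(-3*(-1 - 3*(-2))*3) - 46 = 7*(-3*(-1 + 6)*3) - 46 = 7*(-3*5*3) - 46 = 7*(-15*3) - 46 = 7*(-45) - 46 = -315 - 46 = -361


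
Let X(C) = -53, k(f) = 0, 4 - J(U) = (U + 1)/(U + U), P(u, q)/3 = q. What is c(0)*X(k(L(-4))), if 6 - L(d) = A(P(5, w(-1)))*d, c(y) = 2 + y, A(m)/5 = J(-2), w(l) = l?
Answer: -106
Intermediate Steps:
P(u, q) = 3*q
J(U) = 4 - (1 + U)/(2*U) (J(U) = 4 - (U + 1)/(U + U) = 4 - (1 + U)/(2*U))
A(m) = 75/4 (A(m) = 5*((1/2)*(-1 + 7*(-2))/(-2)) = 5*((1/2)*(-1/2)*(-1 - 14)) = 5*((1/2)*(-1/2)*(-15)) = 5*(15/4) = 75/4)
L(d) = 6 - 75*d/4
c(0)*X(k(L(-4))) = (2 + 0)*(-53) = 2*(-53) = -106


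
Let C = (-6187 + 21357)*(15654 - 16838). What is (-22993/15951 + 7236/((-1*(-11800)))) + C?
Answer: -845176151949991/47055450 ≈ -1.7961e+7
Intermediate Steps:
C = -17961280 (C = 15170*(-1184) = -17961280)
(-22993/15951 + 7236/((-1*(-11800)))) + C = (-22993/15951 + 7236/((-1*(-11800)))) - 17961280 = (-22993*1/15951 + 7236/11800) - 17961280 = (-22993/15951 + 7236*(1/11800)) - 17961280 = (-22993/15951 + 1809/2950) - 17961280 = -38973991/47055450 - 17961280 = -845176151949991/47055450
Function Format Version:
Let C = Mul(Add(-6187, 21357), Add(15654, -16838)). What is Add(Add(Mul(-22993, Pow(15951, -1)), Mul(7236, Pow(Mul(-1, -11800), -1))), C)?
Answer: Rational(-845176151949991, 47055450) ≈ -1.7961e+7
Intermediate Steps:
C = -17961280 (C = Mul(15170, -1184) = -17961280)
Add(Add(Mul(-22993, Pow(15951, -1)), Mul(7236, Pow(Mul(-1, -11800), -1))), C) = Add(Add(Mul(-22993, Pow(15951, -1)), Mul(7236, Pow(Mul(-1, -11800), -1))), -17961280) = Add(Add(Mul(-22993, Rational(1, 15951)), Mul(7236, Pow(11800, -1))), -17961280) = Add(Add(Rational(-22993, 15951), Mul(7236, Rational(1, 11800))), -17961280) = Add(Add(Rational(-22993, 15951), Rational(1809, 2950)), -17961280) = Add(Rational(-38973991, 47055450), -17961280) = Rational(-845176151949991, 47055450)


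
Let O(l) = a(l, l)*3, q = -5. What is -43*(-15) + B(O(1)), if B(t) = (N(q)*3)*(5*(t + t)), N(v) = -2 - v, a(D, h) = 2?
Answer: 1185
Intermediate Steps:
O(l) = 6 (O(l) = 2*3 = 6)
B(t) = 90*t (B(t) = ((-2 - 1*(-5))*3)*(5*(t + t)) = ((-2 + 5)*3)*(5*(2*t)) = (3*3)*(10*t) = 9*(10*t) = 90*t)
-43*(-15) + B(O(1)) = -43*(-15) + 90*6 = 645 + 540 = 1185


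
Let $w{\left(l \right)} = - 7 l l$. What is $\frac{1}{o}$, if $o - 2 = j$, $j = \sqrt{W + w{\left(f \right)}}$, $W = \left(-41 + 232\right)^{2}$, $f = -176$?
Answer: $\frac{2}{180355} - \frac{3 i \sqrt{20039}}{180355} \approx 1.1089 \cdot 10^{-5} - 0.0023547 i$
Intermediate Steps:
$w{\left(l \right)} = - 7 l^{2}$
$W = 36481$ ($W = 191^{2} = 36481$)
$j = 3 i \sqrt{20039}$ ($j = \sqrt{36481 - 7 \left(-176\right)^{2}} = \sqrt{36481 - 216832} = \sqrt{-180351} = 3 i \sqrt{20039} \approx 424.68 i$)
$o = 2 + 3 i \sqrt{20039} \approx 2.0 + 424.68 i$
$\frac{1}{o} = \frac{1}{2 + 3 i \sqrt{20039}}$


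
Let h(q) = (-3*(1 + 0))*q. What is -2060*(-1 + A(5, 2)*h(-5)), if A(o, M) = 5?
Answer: -152440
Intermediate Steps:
h(q) = -3*q (h(q) = (-3*1)*q = -3*q)
-2060*(-1 + A(5, 2)*h(-5)) = -2060*(-1 + 5*(-3*(-5))) = -2060*(-1 + 5*15) = -2060*(-1 + 75) = -2060*74 = -152440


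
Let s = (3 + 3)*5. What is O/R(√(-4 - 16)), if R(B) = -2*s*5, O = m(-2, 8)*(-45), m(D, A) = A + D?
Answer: 9/10 ≈ 0.90000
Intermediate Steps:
s = 30 (s = 6*5 = 30)
O = -270 (O = (8 - 2)*(-45) = 6*(-45) = -270)
R(B) = -300 (R(B) = -2*30*5 = -60*5 = -300)
O/R(√(-4 - 16)) = -270/(-300) = -270*(-1/300) = 9/10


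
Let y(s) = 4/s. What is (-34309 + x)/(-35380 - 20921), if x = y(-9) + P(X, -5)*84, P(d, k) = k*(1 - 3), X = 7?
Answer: 301225/506709 ≈ 0.59447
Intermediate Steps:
P(d, k) = -2*k (P(d, k) = k*(-2) = -2*k)
x = 7556/9 (x = 4/(-9) - 2*(-5)*84 = 4*(-1/9) + 10*84 = -4/9 + 840 = 7556/9 ≈ 839.56)
(-34309 + x)/(-35380 - 20921) = (-34309 + 7556/9)/(-35380 - 20921) = -301225/9/(-56301) = -301225/9*(-1/56301) = 301225/506709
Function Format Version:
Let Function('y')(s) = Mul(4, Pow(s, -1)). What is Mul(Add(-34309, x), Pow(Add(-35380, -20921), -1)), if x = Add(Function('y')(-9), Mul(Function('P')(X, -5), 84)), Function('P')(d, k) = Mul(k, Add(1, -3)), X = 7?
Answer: Rational(301225, 506709) ≈ 0.59447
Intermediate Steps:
Function('P')(d, k) = Mul(-2, k) (Function('P')(d, k) = Mul(k, -2) = Mul(-2, k))
x = Rational(7556, 9) (x = Add(Mul(4, Pow(-9, -1)), Mul(Mul(-2, -5), 84)) = Add(Mul(4, Rational(-1, 9)), Mul(10, 84)) = Add(Rational(-4, 9), 840) = Rational(7556, 9) ≈ 839.56)
Mul(Add(-34309, x), Pow(Add(-35380, -20921), -1)) = Mul(Add(-34309, Rational(7556, 9)), Pow(Add(-35380, -20921), -1)) = Mul(Rational(-301225, 9), Pow(-56301, -1)) = Mul(Rational(-301225, 9), Rational(-1, 56301)) = Rational(301225, 506709)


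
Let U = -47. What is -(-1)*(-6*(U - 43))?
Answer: 540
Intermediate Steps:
-(-1)*(-6*(U - 43)) = -(-1)*(-6*(-47 - 43)) = -(-1)*(-6*(-90)) = -(-1)*540 = -1*(-540) = 540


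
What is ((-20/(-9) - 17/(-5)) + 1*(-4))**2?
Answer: 5329/2025 ≈ 2.6316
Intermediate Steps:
((-20/(-9) - 17/(-5)) + 1*(-4))**2 = ((-20*(-1/9) - 17*(-1/5)) - 4)**2 = ((20/9 + 17/5) - 4)**2 = (253/45 - 4)**2 = (73/45)**2 = 5329/2025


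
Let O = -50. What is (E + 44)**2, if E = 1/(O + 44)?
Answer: 69169/36 ≈ 1921.4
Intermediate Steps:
E = -1/6 (E = 1/(-50 + 44) = 1/(-6) = -1/6 ≈ -0.16667)
(E + 44)**2 = (-1/6 + 44)**2 = (263/6)**2 = 69169/36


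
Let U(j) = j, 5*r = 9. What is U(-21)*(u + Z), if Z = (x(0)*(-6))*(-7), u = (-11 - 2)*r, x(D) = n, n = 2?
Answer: -6363/5 ≈ -1272.6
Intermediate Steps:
r = 9/5 (r = (⅕)*9 = 9/5 ≈ 1.8000)
x(D) = 2
u = -117/5 (u = (-11 - 2)*(9/5) = -13*9/5 = -117/5 ≈ -23.400)
Z = 84 (Z = (2*(-6))*(-7) = -12*(-7) = 84)
U(-21)*(u + Z) = -21*(-117/5 + 84) = -21*303/5 = -6363/5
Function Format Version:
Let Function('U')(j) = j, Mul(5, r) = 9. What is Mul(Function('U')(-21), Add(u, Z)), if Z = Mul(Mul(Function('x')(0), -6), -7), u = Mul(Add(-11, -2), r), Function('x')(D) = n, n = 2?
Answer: Rational(-6363, 5) ≈ -1272.6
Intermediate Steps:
r = Rational(9, 5) (r = Mul(Rational(1, 5), 9) = Rational(9, 5) ≈ 1.8000)
Function('x')(D) = 2
u = Rational(-117, 5) (u = Mul(Add(-11, -2), Rational(9, 5)) = Mul(-13, Rational(9, 5)) = Rational(-117, 5) ≈ -23.400)
Z = 84 (Z = Mul(Mul(2, -6), -7) = Mul(-12, -7) = 84)
Mul(Function('U')(-21), Add(u, Z)) = Mul(-21, Add(Rational(-117, 5), 84)) = Mul(-21, Rational(303, 5)) = Rational(-6363, 5)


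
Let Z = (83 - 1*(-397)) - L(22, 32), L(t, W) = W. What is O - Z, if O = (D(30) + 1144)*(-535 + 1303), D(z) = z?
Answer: 901184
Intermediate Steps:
O = 901632 (O = (30 + 1144)*(-535 + 1303) = 1174*768 = 901632)
Z = 448 (Z = (83 - 1*(-397)) - 1*32 = (83 + 397) - 32 = 480 - 32 = 448)
O - Z = 901632 - 1*448 = 901632 - 448 = 901184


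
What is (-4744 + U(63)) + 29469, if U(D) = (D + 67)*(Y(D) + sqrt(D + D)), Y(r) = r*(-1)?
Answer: 16535 + 390*sqrt(14) ≈ 17994.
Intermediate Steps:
Y(r) = -r
U(D) = (67 + D)*(-D + sqrt(2)*sqrt(D)) (U(D) = (D + 67)*(-D + sqrt(D + D)) = (67 + D)*(-D + sqrt(2*D)) = (67 + D)*(-D + sqrt(2)*sqrt(D)))
(-4744 + U(63)) + 29469 = (-4744 + (-1*63**2 - 67*63 + sqrt(2)*63**(3/2) + 67*sqrt(2)*sqrt(63))) + 29469 = (-4744 + (-1*3969 - 4221 + sqrt(2)*(189*sqrt(7)) + 67*sqrt(2)*(3*sqrt(7)))) + 29469 = (-4744 + (-3969 - 4221 + 189*sqrt(14) + 201*sqrt(14))) + 29469 = (-4744 + (-8190 + 390*sqrt(14))) + 29469 = (-12934 + 390*sqrt(14)) + 29469 = 16535 + 390*sqrt(14)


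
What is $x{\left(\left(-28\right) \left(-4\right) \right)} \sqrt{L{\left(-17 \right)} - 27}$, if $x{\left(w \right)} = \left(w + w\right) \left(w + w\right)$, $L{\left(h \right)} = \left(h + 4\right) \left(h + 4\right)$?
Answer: $50176 \sqrt{142} \approx 5.9792 \cdot 10^{5}$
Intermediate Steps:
$L{\left(h \right)} = \left(4 + h\right)^{2}$ ($L{\left(h \right)} = \left(4 + h\right) \left(4 + h\right) = \left(4 + h\right)^{2}$)
$x{\left(w \right)} = 4 w^{2}$ ($x{\left(w \right)} = 2 w 2 w = 4 w^{2}$)
$x{\left(\left(-28\right) \left(-4\right) \right)} \sqrt{L{\left(-17 \right)} - 27} = 4 \left(\left(-28\right) \left(-4\right)\right)^{2} \sqrt{\left(4 - 17\right)^{2} - 27} = 4 \cdot 112^{2} \sqrt{\left(-13\right)^{2} - 27} = 4 \cdot 12544 \sqrt{169 - 27} = 50176 \sqrt{142}$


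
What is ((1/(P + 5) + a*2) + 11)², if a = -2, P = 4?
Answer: 4096/81 ≈ 50.568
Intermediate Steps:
((1/(P + 5) + a*2) + 11)² = ((1/(4 + 5) - 2*2) + 11)² = ((1/9 - 4) + 11)² = ((⅑ - 4) + 11)² = (-35/9 + 11)² = (64/9)² = 4096/81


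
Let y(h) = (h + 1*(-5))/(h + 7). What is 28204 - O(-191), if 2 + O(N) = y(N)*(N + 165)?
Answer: 649375/23 ≈ 28234.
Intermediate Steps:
y(h) = (-5 + h)/(7 + h) (y(h) = (h - 5)/(7 + h) = (-5 + h)/(7 + h))
O(N) = -2 + (-5 + N)*(165 + N)/(7 + N) (O(N) = -2 + ((-5 + N)/(7 + N))*(N + 165) = -2 + ((-5 + N)/(7 + N))*(165 + N) = -2 + (-5 + N)*(165 + N)/(7 + N))
28204 - O(-191) = 28204 - (-839 + (-191)² + 158*(-191))/(7 - 191) = 28204 - (-839 + 36481 - 30178)/(-184) = 28204 - (-1)*5464/184 = 28204 - 1*(-683/23) = 28204 + 683/23 = 649375/23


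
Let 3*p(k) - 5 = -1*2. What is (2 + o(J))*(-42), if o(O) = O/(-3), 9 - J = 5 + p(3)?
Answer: -42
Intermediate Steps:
p(k) = 1 (p(k) = 5/3 + (-1*2)/3 = 5/3 + (⅓)*(-2) = 5/3 - ⅔ = 1)
J = 3 (J = 9 - (5 + 1) = 9 - 1*6 = 9 - 6 = 3)
o(O) = -O/3 (o(O) = O*(-⅓) = -O/3)
(2 + o(J))*(-42) = (2 - ⅓*3)*(-42) = (2 - 1)*(-42) = 1*(-42) = -42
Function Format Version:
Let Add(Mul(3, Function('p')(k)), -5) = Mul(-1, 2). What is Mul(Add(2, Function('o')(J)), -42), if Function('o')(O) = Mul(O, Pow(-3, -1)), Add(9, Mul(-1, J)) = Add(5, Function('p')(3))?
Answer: -42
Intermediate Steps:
Function('p')(k) = 1 (Function('p')(k) = Add(Rational(5, 3), Mul(Rational(1, 3), Mul(-1, 2))) = Add(Rational(5, 3), Mul(Rational(1, 3), -2)) = Add(Rational(5, 3), Rational(-2, 3)) = 1)
J = 3 (J = Add(9, Mul(-1, Add(5, 1))) = Add(9, Mul(-1, 6)) = Add(9, -6) = 3)
Function('o')(O) = Mul(Rational(-1, 3), O) (Function('o')(O) = Mul(O, Rational(-1, 3)) = Mul(Rational(-1, 3), O))
Mul(Add(2, Function('o')(J)), -42) = Mul(Add(2, Mul(Rational(-1, 3), 3)), -42) = Mul(Add(2, -1), -42) = Mul(1, -42) = -42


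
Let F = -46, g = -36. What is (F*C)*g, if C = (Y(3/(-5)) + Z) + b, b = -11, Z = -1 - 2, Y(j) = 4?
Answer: -16560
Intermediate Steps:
Z = -3
C = -10 (C = (4 - 3) - 11 = 1 - 11 = -10)
(F*C)*g = -46*(-10)*(-36) = 460*(-36) = -16560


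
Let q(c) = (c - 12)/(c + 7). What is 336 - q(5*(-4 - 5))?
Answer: 669/2 ≈ 334.50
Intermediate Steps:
q(c) = (-12 + c)/(7 + c)
336 - q(5*(-4 - 5)) = 336 - (-12 + 5*(-4 - 5))/(7 + 5*(-4 - 5)) = 336 - (-12 + 5*(-9))/(7 + 5*(-9)) = 336 - (-12 - 45)/(7 - 45) = 336 - (-57)/(-38) = 336 - (-1)*(-57)/38 = 336 - 1*3/2 = 336 - 3/2 = 669/2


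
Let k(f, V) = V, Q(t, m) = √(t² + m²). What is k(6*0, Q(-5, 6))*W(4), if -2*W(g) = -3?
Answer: 3*√61/2 ≈ 11.715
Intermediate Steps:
Q(t, m) = √(m² + t²)
W(g) = 3/2 (W(g) = -½*(-3) = 3/2)
k(6*0, Q(-5, 6))*W(4) = √(6² + (-5)²)*(3/2) = √(36 + 25)*(3/2) = √61*(3/2) = 3*√61/2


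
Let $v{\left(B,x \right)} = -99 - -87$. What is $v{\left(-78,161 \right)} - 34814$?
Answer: $-34826$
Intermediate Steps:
$v{\left(B,x \right)} = -12$ ($v{\left(B,x \right)} = -99 + 87 = -12$)
$v{\left(-78,161 \right)} - 34814 = -12 - 34814 = -34826$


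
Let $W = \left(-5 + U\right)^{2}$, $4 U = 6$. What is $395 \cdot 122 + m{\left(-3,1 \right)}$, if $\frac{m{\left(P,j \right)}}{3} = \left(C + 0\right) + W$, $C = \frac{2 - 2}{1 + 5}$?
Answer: $\frac{192907}{4} \approx 48227.0$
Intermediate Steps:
$U = \frac{3}{2}$ ($U = \frac{1}{4} \cdot 6 = \frac{3}{2} \approx 1.5$)
$C = 0$ ($C = \frac{0}{6} = 0 \cdot \frac{1}{6} = 0$)
$W = \frac{49}{4}$ ($W = \left(-5 + \frac{3}{2}\right)^{2} = \left(- \frac{7}{2}\right)^{2} = \frac{49}{4} \approx 12.25$)
$m{\left(P,j \right)} = \frac{147}{4}$ ($m{\left(P,j \right)} = 3 \left(\left(0 + 0\right) + \frac{49}{4}\right) = 3 \left(0 + \frac{49}{4}\right) = 3 \cdot \frac{49}{4} = \frac{147}{4}$)
$395 \cdot 122 + m{\left(-3,1 \right)} = 395 \cdot 122 + \frac{147}{4} = 48190 + \frac{147}{4} = \frac{192907}{4}$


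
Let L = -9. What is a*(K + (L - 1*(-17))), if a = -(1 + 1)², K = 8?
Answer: -64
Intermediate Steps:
a = -4 (a = -1*2² = -1*4 = -4)
a*(K + (L - 1*(-17))) = -4*(8 + (-9 - 1*(-17))) = -4*(8 + (-9 + 17)) = -4*(8 + 8) = -4*16 = -64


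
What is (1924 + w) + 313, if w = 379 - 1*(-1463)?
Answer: 4079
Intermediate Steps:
w = 1842 (w = 379 + 1463 = 1842)
(1924 + w) + 313 = (1924 + 1842) + 313 = 3766 + 313 = 4079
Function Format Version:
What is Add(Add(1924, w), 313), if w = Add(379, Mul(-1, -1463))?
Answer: 4079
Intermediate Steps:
w = 1842 (w = Add(379, 1463) = 1842)
Add(Add(1924, w), 313) = Add(Add(1924, 1842), 313) = Add(3766, 313) = 4079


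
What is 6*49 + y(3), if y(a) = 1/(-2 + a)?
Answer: 295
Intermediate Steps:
6*49 + y(3) = 6*49 + 1/(-2 + 3) = 294 + 1/1 = 294 + 1 = 295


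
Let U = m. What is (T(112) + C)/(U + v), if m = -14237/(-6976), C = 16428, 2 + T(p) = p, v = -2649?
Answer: -115369088/18465187 ≈ -6.2479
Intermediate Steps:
T(p) = -2 + p
m = 14237/6976 (m = -14237*(-1/6976) = 14237/6976 ≈ 2.0409)
U = 14237/6976 ≈ 2.0409
(T(112) + C)/(U + v) = ((-2 + 112) + 16428)/(14237/6976 - 2649) = (110 + 16428)/(-18465187/6976) = 16538*(-6976/18465187) = -115369088/18465187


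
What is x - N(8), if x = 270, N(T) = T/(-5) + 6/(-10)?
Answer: 1361/5 ≈ 272.20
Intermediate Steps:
N(T) = -⅗ - T/5 (N(T) = T*(-⅕) + 6*(-⅒) = -T/5 - ⅗ = -⅗ - T/5)
x - N(8) = 270 - (-⅗ - ⅕*8) = 270 - (-⅗ - 8/5) = 270 - 1*(-11/5) = 270 + 11/5 = 1361/5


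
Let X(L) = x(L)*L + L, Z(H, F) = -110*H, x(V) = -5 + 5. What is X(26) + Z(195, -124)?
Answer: -21424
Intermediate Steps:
x(V) = 0
X(L) = L (X(L) = 0*L + L = 0 + L = L)
X(26) + Z(195, -124) = 26 - 110*195 = 26 - 21450 = -21424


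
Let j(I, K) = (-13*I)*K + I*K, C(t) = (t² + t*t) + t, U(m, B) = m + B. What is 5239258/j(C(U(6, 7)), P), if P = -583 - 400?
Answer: 2619629/2070198 ≈ 1.2654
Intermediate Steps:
U(m, B) = B + m
C(t) = t + 2*t² (C(t) = (t² + t²) + t = 2*t² + t = t + 2*t²)
P = -983
j(I, K) = -12*I*K (j(I, K) = -13*I*K + I*K = -12*I*K)
5239258/j(C(U(6, 7)), P) = 5239258/((-12*(7 + 6)*(1 + 2*(7 + 6))*(-983))) = 5239258/((-12*13*(1 + 2*13)*(-983))) = 5239258/((-12*13*(1 + 26)*(-983))) = 5239258/((-12*13*27*(-983))) = 5239258/((-12*351*(-983))) = 5239258/4140396 = 5239258*(1/4140396) = 2619629/2070198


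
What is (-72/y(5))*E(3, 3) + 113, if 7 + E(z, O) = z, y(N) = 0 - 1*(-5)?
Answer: 853/5 ≈ 170.60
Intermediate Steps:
y(N) = 5 (y(N) = 0 + 5 = 5)
E(z, O) = -7 + z
(-72/y(5))*E(3, 3) + 113 = (-72/5)*(-7 + 3) + 113 = -72*1/5*(-4) + 113 = -72/5*(-4) + 113 = 288/5 + 113 = 853/5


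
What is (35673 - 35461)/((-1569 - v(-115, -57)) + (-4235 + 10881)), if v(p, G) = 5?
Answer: 53/1268 ≈ 0.041798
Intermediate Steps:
(35673 - 35461)/((-1569 - v(-115, -57)) + (-4235 + 10881)) = (35673 - 35461)/((-1569 - 1*5) + (-4235 + 10881)) = 212/((-1569 - 5) + 6646) = 212/(-1574 + 6646) = 212/5072 = 212*(1/5072) = 53/1268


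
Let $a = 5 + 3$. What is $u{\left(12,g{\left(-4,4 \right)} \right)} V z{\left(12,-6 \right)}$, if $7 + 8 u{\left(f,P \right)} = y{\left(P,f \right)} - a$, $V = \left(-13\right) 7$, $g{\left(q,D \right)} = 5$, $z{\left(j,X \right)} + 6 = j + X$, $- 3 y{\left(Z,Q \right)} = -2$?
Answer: $0$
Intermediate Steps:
$y{\left(Z,Q \right)} = \frac{2}{3}$ ($y{\left(Z,Q \right)} = \left(- \frac{1}{3}\right) \left(-2\right) = \frac{2}{3}$)
$z{\left(j,X \right)} = -6 + X + j$ ($z{\left(j,X \right)} = -6 + \left(j + X\right) = -6 + \left(X + j\right) = -6 + X + j$)
$a = 8$
$V = -91$
$u{\left(f,P \right)} = - \frac{43}{24}$ ($u{\left(f,P \right)} = - \frac{7}{8} + \frac{\frac{2}{3} - 8}{8} = - \frac{7}{8} + \frac{1}{8} \left(- \frac{22}{3}\right) = - \frac{7}{8} - \frac{11}{12} = - \frac{43}{24}$)
$u{\left(12,g{\left(-4,4 \right)} \right)} V z{\left(12,-6 \right)} = \left(- \frac{43}{24}\right) \left(-91\right) \left(-6 - 6 + 12\right) = \frac{3913}{24} \cdot 0 = 0$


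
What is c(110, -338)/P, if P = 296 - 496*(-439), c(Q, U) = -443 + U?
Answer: -781/218040 ≈ -0.0035819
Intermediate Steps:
P = 218040 (P = 296 + 217744 = 218040)
c(110, -338)/P = (-443 - 338)/218040 = -781*1/218040 = -781/218040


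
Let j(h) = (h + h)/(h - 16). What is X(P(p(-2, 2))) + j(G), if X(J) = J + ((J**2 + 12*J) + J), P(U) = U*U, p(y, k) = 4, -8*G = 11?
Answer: 66742/139 ≈ 480.16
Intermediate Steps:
G = -11/8 (G = -1/8*11 = -11/8 ≈ -1.3750)
j(h) = 2*h/(-16 + h) (j(h) = (2*h)/(-16 + h) = 2*h/(-16 + h))
P(U) = U**2
X(J) = J**2 + 14*J (X(J) = J + (J**2 + 13*J) = J**2 + 14*J)
X(P(p(-2, 2))) + j(G) = 4**2*(14 + 4**2) + 2*(-11/8)/(-16 - 11/8) = 16*(14 + 16) + 2*(-11/8)/(-139/8) = 16*30 + 2*(-11/8)*(-8/139) = 480 + 22/139 = 66742/139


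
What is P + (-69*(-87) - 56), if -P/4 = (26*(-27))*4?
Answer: 17179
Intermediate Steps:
P = 11232 (P = -4*26*(-27)*4 = -(-2808)*4 = -4*(-2808) = 11232)
P + (-69*(-87) - 56) = 11232 + (-69*(-87) - 56) = 11232 + (6003 - 56) = 11232 + 5947 = 17179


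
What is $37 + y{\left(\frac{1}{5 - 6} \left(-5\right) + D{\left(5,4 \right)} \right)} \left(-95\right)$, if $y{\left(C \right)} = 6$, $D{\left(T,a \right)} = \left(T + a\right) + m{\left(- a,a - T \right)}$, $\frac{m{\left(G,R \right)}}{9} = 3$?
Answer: $-533$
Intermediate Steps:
$m{\left(G,R \right)} = 27$ ($m{\left(G,R \right)} = 9 \cdot 3 = 27$)
$D{\left(T,a \right)} = 27 + T + a$ ($D{\left(T,a \right)} = \left(T + a\right) + 27 = 27 + T + a$)
$37 + y{\left(\frac{1}{5 - 6} \left(-5\right) + D{\left(5,4 \right)} \right)} \left(-95\right) = 37 + 6 \left(-95\right) = 37 - 570 = -533$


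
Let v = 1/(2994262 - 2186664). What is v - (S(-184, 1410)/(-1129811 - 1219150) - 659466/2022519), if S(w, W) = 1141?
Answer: 417628709705157583/1278917106430554294 ≈ 0.32655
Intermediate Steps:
v = 1/807598 ≈ 1.2382e-6
v - (S(-184, 1410)/(-1129811 - 1219150) - 659466/2022519) = 1/807598 - (1141/(-1129811 - 1219150) - 659466/2022519) = 1/807598 - (1141/(-2348961) - 659466*1/2022519) = 1/807598 - (1141*(-1/2348961) - 219822/674173) = 1/807598 - (-1141/2348961 - 219822/674173) = 1/807598 - 1*(-517122536335/1583606084253) = 1/807598 + 517122536335/1583606084253 = 417628709705157583/1278917106430554294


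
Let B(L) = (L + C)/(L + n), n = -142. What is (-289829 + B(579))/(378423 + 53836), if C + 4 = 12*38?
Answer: -126654242/188897183 ≈ -0.67049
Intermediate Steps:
C = 452 (C = -4 + 12*38 = -4 + 456 = 452)
B(L) = (452 + L)/(-142 + L) (B(L) = (L + 452)/(L - 142) = (452 + L)/(-142 + L))
(-289829 + B(579))/(378423 + 53836) = (-289829 + (452 + 579)/(-142 + 579))/(378423 + 53836) = (-289829 + 1031/437)/432259 = (-289829 + (1/437)*1031)*(1/432259) = (-289829 + 1031/437)*(1/432259) = -126654242/437*1/432259 = -126654242/188897183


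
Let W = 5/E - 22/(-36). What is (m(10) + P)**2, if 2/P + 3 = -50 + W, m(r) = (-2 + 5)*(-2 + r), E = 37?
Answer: 695375867664/1211109601 ≈ 574.16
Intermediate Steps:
m(r) = -6 + 3*r (m(r) = 3*(-2 + r) = -6 + 3*r)
W = 497/666 (W = 5/37 - 22/(-36) = 5*(1/37) - 22*(-1/36) = 5/37 + 11/18 = 497/666 ≈ 0.74625)
P = -1332/34801 (P = 2/(-3 + (-50 + 497/666)) = 2/(-3 - 32803/666) = 2/(-34801/666) = 2*(-666/34801) = -1332/34801 ≈ -0.038275)
(m(10) + P)**2 = ((-6 + 3*10) - 1332/34801)**2 = ((-6 + 30) - 1332/34801)**2 = (24 - 1332/34801)**2 = (833892/34801)**2 = 695375867664/1211109601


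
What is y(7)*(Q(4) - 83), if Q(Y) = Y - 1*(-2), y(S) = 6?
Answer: -462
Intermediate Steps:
Q(Y) = 2 + Y (Q(Y) = Y + 2 = 2 + Y)
y(7)*(Q(4) - 83) = 6*((2 + 4) - 83) = 6*(6 - 83) = 6*(-77) = -462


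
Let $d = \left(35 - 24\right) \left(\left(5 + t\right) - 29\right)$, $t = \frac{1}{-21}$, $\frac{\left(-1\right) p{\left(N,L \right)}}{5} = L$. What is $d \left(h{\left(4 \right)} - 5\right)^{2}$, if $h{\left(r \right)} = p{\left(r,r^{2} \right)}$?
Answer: $- \frac{40134875}{21} \approx -1.9112 \cdot 10^{6}$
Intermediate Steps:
$p{\left(N,L \right)} = - 5 L$
$t = - \frac{1}{21} \approx -0.047619$
$h{\left(r \right)} = - 5 r^{2}$
$d = - \frac{5555}{21}$ ($d = \left(35 - 24\right) \left(\left(5 - \frac{1}{21}\right) - 29\right) = 11 \left(\frac{104}{21} - 29\right) = 11 \left(- \frac{505}{21}\right) = - \frac{5555}{21} \approx -264.52$)
$d \left(h{\left(4 \right)} - 5\right)^{2} = - \frac{5555 \left(- 5 \cdot 4^{2} - 5\right)^{2}}{21} = - \frac{5555 \left(\left(-5\right) 16 - 5\right)^{2}}{21} = - \frac{5555 \left(-80 - 5\right)^{2}}{21} = - \frac{5555 \left(-85\right)^{2}}{21} = \left(- \frac{5555}{21}\right) 7225 = - \frac{40134875}{21}$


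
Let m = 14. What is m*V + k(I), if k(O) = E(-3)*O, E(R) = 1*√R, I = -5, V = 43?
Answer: 602 - 5*I*√3 ≈ 602.0 - 8.6602*I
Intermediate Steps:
E(R) = √R
k(O) = I*O*√3 (k(O) = √(-3)*O = (I*√3)*O = I*O*√3)
m*V + k(I) = 14*43 + I*(-5)*√3 = 602 - 5*I*√3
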